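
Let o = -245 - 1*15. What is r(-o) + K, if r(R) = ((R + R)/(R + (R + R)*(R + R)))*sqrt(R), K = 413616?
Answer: 413616 + 4*sqrt(65)/1041 ≈ 4.1362e+5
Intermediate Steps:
o = -260 (o = -245 - 15 = -260)
r(R) = 2*R**(3/2)/(R + 4*R**2) (r(R) = ((2*R)/(R + (2*R)*(2*R)))*sqrt(R) = ((2*R)/(R + 4*R**2))*sqrt(R) = (2*R/(R + 4*R**2))*sqrt(R) = 2*R**(3/2)/(R + 4*R**2))
r(-o) + K = 2*sqrt(-1*(-260))/(1 + 4*(-1*(-260))) + 413616 = 2*sqrt(260)/(1 + 4*260) + 413616 = 2*(2*sqrt(65))/(1 + 1040) + 413616 = 2*(2*sqrt(65))/1041 + 413616 = 2*(2*sqrt(65))*(1/1041) + 413616 = 4*sqrt(65)/1041 + 413616 = 413616 + 4*sqrt(65)/1041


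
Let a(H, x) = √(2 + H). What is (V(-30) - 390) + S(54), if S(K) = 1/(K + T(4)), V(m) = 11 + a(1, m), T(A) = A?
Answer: -21981/58 + √3 ≈ -377.25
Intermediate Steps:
V(m) = 11 + √3 (V(m) = 11 + √(2 + 1) = 11 + √3)
S(K) = 1/(4 + K) (S(K) = 1/(K + 4) = 1/(4 + K))
(V(-30) - 390) + S(54) = ((11 + √3) - 390) + 1/(4 + 54) = (-379 + √3) + 1/58 = -21981/58 + √3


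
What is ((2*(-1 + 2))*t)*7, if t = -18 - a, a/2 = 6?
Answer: -420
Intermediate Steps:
a = 12 (a = 2*6 = 12)
t = -30 (t = -18 - 1*12 = -18 - 12 = -30)
((2*(-1 + 2))*t)*7 = ((2*(-1 + 2))*(-30))*7 = ((2*1)*(-30))*7 = (2*(-30))*7 = -60*7 = -420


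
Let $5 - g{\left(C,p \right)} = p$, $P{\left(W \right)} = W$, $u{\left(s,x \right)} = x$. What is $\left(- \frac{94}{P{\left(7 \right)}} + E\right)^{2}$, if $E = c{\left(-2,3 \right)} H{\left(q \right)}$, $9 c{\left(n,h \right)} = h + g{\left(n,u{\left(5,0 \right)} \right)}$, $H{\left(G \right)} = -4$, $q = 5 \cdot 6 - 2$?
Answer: $\frac{1144900}{3969} \approx 288.46$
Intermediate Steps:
$q = 28$ ($q = 30 - 2 = 28$)
$g{\left(C,p \right)} = 5 - p$
$c{\left(n,h \right)} = \frac{5}{9} + \frac{h}{9}$ ($c{\left(n,h \right)} = \frac{h + \left(5 - 0\right)}{9} = \frac{h + \left(5 + 0\right)}{9} = \frac{h + 5}{9} = \frac{5 + h}{9} = \frac{5}{9} + \frac{h}{9}$)
$E = - \frac{32}{9}$ ($E = \left(\frac{5}{9} + \frac{1}{9} \cdot 3\right) \left(-4\right) = \left(\frac{5}{9} + \frac{1}{3}\right) \left(-4\right) = \frac{8}{9} \left(-4\right) = - \frac{32}{9} \approx -3.5556$)
$\left(- \frac{94}{P{\left(7 \right)}} + E\right)^{2} = \left(- \frac{94}{7} - \frac{32}{9}\right)^{2} = \left(- \frac{1070}{63}\right)^{2} = \frac{1144900}{3969}$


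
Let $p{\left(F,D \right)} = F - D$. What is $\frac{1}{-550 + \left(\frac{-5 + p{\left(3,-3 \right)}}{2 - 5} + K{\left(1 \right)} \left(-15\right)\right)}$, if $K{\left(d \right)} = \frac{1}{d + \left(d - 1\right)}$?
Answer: $- \frac{3}{1696} \approx -0.0017689$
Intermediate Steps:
$K{\left(d \right)} = \frac{1}{-1 + 2 d}$ ($K{\left(d \right)} = \frac{1}{d + \left(d - 1\right)} = \frac{1}{d + \left(-1 + d\right)} = \frac{1}{-1 + 2 d}$)
$\frac{1}{-550 + \left(\frac{-5 + p{\left(3,-3 \right)}}{2 - 5} + K{\left(1 \right)} \left(-15\right)\right)} = \frac{1}{-550 + \left(\frac{-5 + \left(3 - -3\right)}{2 - 5} + \frac{1}{-1 + 2 \cdot 1} \left(-15\right)\right)} = \frac{1}{-550 + \left(\frac{-5 + \left(3 + 3\right)}{-3} + \frac{1}{-1 + 2} \left(-15\right)\right)} = \frac{1}{-550 + \left(\left(-5 + 6\right) \left(- \frac{1}{3}\right) + 1^{-1} \left(-15\right)\right)} = \frac{1}{-550 + \left(1 \left(- \frac{1}{3}\right) + 1 \left(-15\right)\right)} = \frac{1}{-550 - \frac{46}{3}} = \frac{1}{- \frac{1696}{3}} = - \frac{3}{1696}$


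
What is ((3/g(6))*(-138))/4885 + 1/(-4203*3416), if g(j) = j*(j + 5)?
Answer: -990717647/771497468280 ≈ -0.0012841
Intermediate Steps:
g(j) = j*(5 + j)
((3/g(6))*(-138))/4885 + 1/(-4203*3416) = ((3/((6*(5 + 6))))*(-138))/4885 + 1/(-4203*3416) = ((3/((6*11)))*(-138))*(1/4885) - 1/4203*1/3416 = ((3/66)*(-138))*(1/4885) - 1/14357448 = ((3*(1/66))*(-138))*(1/4885) - 1/14357448 = ((1/22)*(-138))*(1/4885) - 1/14357448 = -69/11*1/4885 - 1/14357448 = -69/53735 - 1/14357448 = -990717647/771497468280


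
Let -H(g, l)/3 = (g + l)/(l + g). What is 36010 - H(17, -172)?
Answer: 36013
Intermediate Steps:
H(g, l) = -3 (H(g, l) = -3*(g + l)/(l + g) = -3*(g + l)/(g + l) = -3*1 = -3)
36010 - H(17, -172) = 36010 - 1*(-3) = 36010 + 3 = 36013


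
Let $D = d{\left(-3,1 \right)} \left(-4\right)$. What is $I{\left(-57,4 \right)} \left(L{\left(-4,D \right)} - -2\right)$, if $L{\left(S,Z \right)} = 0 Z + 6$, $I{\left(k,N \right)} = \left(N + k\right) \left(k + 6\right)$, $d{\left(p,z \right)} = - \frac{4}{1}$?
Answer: $21624$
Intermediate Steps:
$d{\left(p,z \right)} = -4$ ($d{\left(p,z \right)} = \left(-4\right) 1 = -4$)
$D = 16$ ($D = \left(-4\right) \left(-4\right) = 16$)
$I{\left(k,N \right)} = \left(6 + k\right) \left(N + k\right)$ ($I{\left(k,N \right)} = \left(N + k\right) \left(6 + k\right) = \left(6 + k\right) \left(N + k\right)$)
$L{\left(S,Z \right)} = 6$ ($L{\left(S,Z \right)} = 0 + 6 = 6$)
$I{\left(-57,4 \right)} \left(L{\left(-4,D \right)} - -2\right) = \left(\left(-57\right)^{2} + 6 \cdot 4 + 6 \left(-57\right) + 4 \left(-57\right)\right) \left(6 - -2\right) = \left(3249 + 24 - 342 - 228\right) \left(6 + 2\right) = 2703 \cdot 8 = 21624$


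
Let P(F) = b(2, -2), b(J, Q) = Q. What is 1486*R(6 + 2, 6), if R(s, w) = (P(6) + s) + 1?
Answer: 10402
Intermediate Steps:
P(F) = -2
R(s, w) = -1 + s (R(s, w) = (-2 + s) + 1 = -1 + s)
1486*R(6 + 2, 6) = 1486*(-1 + (6 + 2)) = 1486*(-1 + 8) = 1486*7 = 10402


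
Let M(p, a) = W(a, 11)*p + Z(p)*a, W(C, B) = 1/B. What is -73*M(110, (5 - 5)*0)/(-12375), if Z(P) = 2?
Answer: 146/2475 ≈ 0.058990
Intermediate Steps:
M(p, a) = 2*a + p/11 (M(p, a) = p/11 + 2*a = 2*a + p/11)
-73*M(110, (5 - 5)*0)/(-12375) = -73*(2*((5 - 5)*0) + (1/11)*110)/(-12375) = -73*(2*(0*0) + 10)*(-1)/12375 = -73*(2*0 + 10)*(-1)/12375 = -73*(0 + 10)*(-1)/12375 = -730*(-1)/12375 = -73*(-2/2475) = 146/2475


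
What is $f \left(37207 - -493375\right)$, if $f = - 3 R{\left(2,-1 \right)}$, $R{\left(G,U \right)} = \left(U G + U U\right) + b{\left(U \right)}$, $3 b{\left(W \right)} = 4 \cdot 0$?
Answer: $1591746$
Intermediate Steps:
$b{\left(W \right)} = 0$ ($b{\left(W \right)} = \frac{4 \cdot 0}{3} = \frac{1}{3} \cdot 0 = 0$)
$R{\left(G,U \right)} = U^{2} + G U$ ($R{\left(G,U \right)} = \left(U G + U U\right) + 0 = \left(G U + U^{2}\right) + 0 = \left(U^{2} + G U\right) + 0 = U^{2} + G U$)
$f = 3$ ($f = - 3 \left(- (2 - 1)\right) = - 3 \left(\left(-1\right) 1\right) = \left(-3\right) \left(-1\right) = 3$)
$f \left(37207 - -493375\right) = 3 \left(37207 - -493375\right) = 3 \left(37207 + 493375\right) = 3 \cdot 530582 = 1591746$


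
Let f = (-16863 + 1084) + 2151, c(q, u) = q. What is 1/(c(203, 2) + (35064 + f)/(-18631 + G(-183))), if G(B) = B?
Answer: 409/82561 ≈ 0.0049539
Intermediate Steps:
f = -13628 (f = -15779 + 2151 = -13628)
1/(c(203, 2) + (35064 + f)/(-18631 + G(-183))) = 1/(203 + (35064 - 13628)/(-18631 - 183)) = 1/(203 + 21436/(-18814)) = 1/(203 + 21436*(-1/18814)) = 1/(203 - 466/409) = 1/(82561/409) = 409/82561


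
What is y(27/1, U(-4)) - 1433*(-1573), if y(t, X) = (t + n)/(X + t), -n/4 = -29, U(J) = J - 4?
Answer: 42828214/19 ≈ 2.2541e+6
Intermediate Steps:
U(J) = -4 + J
n = 116 (n = -4*(-29) = 116)
y(t, X) = (116 + t)/(X + t) (y(t, X) = (t + 116)/(X + t) = (116 + t)/(X + t))
y(27/1, U(-4)) - 1433*(-1573) = (116 + 27/1)/((-4 - 4) + 27/1) - 1433*(-1573) = (116 + 27*1)/(-8 + 27*1) + 2254109 = (116 + 27)/(-8 + 27) + 2254109 = 143/19 + 2254109 = 42828214/19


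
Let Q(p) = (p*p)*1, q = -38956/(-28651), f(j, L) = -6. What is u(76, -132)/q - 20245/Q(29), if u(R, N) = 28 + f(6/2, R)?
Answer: -129281709/16380998 ≈ -7.8922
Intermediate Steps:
q = 38956/28651 (q = -38956*(-1/28651) = 38956/28651 ≈ 1.3597)
Q(p) = p**2 (Q(p) = p**2*1 = p**2)
u(R, N) = 22 (u(R, N) = 28 - 6 = 22)
u(76, -132)/q - 20245/Q(29) = 22/(38956/28651) - 20245/(29**2) = 22*(28651/38956) - 20245/841 = 315161/19478 - 20245*1/841 = 315161/19478 - 20245/841 = -129281709/16380998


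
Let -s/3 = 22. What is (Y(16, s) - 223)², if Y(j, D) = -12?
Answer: 55225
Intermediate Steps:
s = -66 (s = -3*22 = -66)
(Y(16, s) - 223)² = (-12 - 223)² = (-235)² = 55225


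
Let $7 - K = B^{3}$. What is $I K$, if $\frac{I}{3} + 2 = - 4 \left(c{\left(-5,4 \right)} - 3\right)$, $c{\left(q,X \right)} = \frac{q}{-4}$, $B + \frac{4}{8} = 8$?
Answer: $- \frac{49785}{8} \approx -6223.1$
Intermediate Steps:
$B = \frac{15}{2}$ ($B = - \frac{1}{2} + 8 = \frac{15}{2} \approx 7.5$)
$K = - \frac{3319}{8}$ ($K = 7 - \left(\frac{15}{2}\right)^{3} = 7 - \frac{3375}{8} = - \frac{3319}{8} \approx -414.88$)
$c{\left(q,X \right)} = - \frac{q}{4}$ ($c{\left(q,X \right)} = q \left(- \frac{1}{4}\right) = - \frac{q}{4}$)
$I = 15$ ($I = -6 + 3 \left(- 4 \left(\left(- \frac{1}{4}\right) \left(-5\right) - 3\right)\right) = -6 + 3 \left(- 4 \left(\frac{5}{4} - 3\right)\right) = -6 + 3 \left(\left(-4\right) \left(- \frac{7}{4}\right)\right) = -6 + 3 \cdot 7 = -6 + 21 = 15$)
$I K = 15 \left(- \frac{3319}{8}\right) = - \frac{49785}{8}$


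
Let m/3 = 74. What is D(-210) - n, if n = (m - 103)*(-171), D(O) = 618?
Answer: 20967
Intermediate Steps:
m = 222 (m = 3*74 = 222)
n = -20349 (n = (222 - 103)*(-171) = 119*(-171) = -20349)
D(-210) - n = 618 - 1*(-20349) = 618 + 20349 = 20967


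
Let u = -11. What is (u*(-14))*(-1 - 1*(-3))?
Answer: 308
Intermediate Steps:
(u*(-14))*(-1 - 1*(-3)) = (-11*(-14))*(-1 - 1*(-3)) = 154*(-1 + 3) = 154*2 = 308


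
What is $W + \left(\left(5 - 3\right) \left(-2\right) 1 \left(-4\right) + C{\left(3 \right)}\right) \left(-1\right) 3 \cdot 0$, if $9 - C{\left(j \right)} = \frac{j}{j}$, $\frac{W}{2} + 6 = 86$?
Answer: $160$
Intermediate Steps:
$W = 160$ ($W = -12 + 2 \cdot 86 = -12 + 172 = 160$)
$C{\left(j \right)} = 8$ ($C{\left(j \right)} = 9 - \frac{j}{j} = 9 - 1 = 8$)
$W + \left(\left(5 - 3\right) \left(-2\right) 1 \left(-4\right) + C{\left(3 \right)}\right) \left(-1\right) 3 \cdot 0 = 160 + \left(\left(5 - 3\right) \left(-2\right) 1 \left(-4\right) + 8\right) \left(-1\right) 3 \cdot 0 = 160 + \left(2 \left(\left(-2\right) \left(-4\right)\right) + 8\right) \left(\left(-3\right) 0\right) = 160 + \left(2 \cdot 8 + 8\right) 0 = 160 + \left(16 + 8\right) 0 = 160 + 24 \cdot 0 = 160 + 0 = 160$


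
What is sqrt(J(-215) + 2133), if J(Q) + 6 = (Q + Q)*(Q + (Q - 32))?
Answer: sqrt(200787) ≈ 448.09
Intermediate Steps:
J(Q) = -6 + 2*Q*(-32 + 2*Q) (J(Q) = -6 + (Q + Q)*(Q + (Q - 32)) = -6 + (2*Q)*(Q + (-32 + Q)) = -6 + (2*Q)*(-32 + 2*Q) = -6 + 2*Q*(-32 + 2*Q))
sqrt(J(-215) + 2133) = sqrt((-6 - 64*(-215) + 4*(-215)**2) + 2133) = sqrt((-6 + 13760 + 4*46225) + 2133) = sqrt((-6 + 13760 + 184900) + 2133) = sqrt(198654 + 2133) = sqrt(200787)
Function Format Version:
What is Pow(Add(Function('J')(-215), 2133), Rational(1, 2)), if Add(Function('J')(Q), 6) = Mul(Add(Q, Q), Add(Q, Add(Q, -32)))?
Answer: Pow(200787, Rational(1, 2)) ≈ 448.09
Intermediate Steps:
Function('J')(Q) = Add(-6, Mul(2, Q, Add(-32, Mul(2, Q)))) (Function('J')(Q) = Add(-6, Mul(Add(Q, Q), Add(Q, Add(Q, -32)))) = Add(-6, Mul(Mul(2, Q), Add(Q, Add(-32, Q)))) = Add(-6, Mul(Mul(2, Q), Add(-32, Mul(2, Q)))) = Add(-6, Mul(2, Q, Add(-32, Mul(2, Q)))))
Pow(Add(Function('J')(-215), 2133), Rational(1, 2)) = Pow(Add(Add(-6, Mul(-64, -215), Mul(4, Pow(-215, 2))), 2133), Rational(1, 2)) = Pow(Add(Add(-6, 13760, Mul(4, 46225)), 2133), Rational(1, 2)) = Pow(Add(Add(-6, 13760, 184900), 2133), Rational(1, 2)) = Pow(Add(198654, 2133), Rational(1, 2)) = Pow(200787, Rational(1, 2))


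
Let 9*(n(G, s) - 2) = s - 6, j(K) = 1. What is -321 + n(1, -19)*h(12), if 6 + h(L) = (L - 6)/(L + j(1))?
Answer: -4117/13 ≈ -316.69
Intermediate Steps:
h(L) = -6 + (-6 + L)/(1 + L) (h(L) = -6 + (L - 6)/(L + 1) = -6 + (-6 + L)/(1 + L))
n(G, s) = 4/3 + s/9 (n(G, s) = 2 + (s - 6)/9 = 2 + (-6 + s)/9 = 2 + (-⅔ + s/9) = 4/3 + s/9)
-321 + n(1, -19)*h(12) = -321 + (4/3 + (⅑)*(-19))*((-12 - 5*12)/(1 + 12)) = -321 + (4/3 - 19/9)*((-12 - 60)/13) = -321 - 7*(-72)/117 = -321 - 7/9*(-72/13) = -321 + 56/13 = -4117/13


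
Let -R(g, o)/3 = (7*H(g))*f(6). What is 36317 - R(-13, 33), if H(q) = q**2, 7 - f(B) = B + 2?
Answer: 32768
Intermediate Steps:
f(B) = 5 - B (f(B) = 7 - (B + 2) = 7 - (2 + B) = 7 + (-2 - B) = 5 - B)
R(g, o) = 21*g**2 (R(g, o) = -3*7*g**2*(5 - 1*6) = -3*7*g**2*(5 - 6) = -3*7*g**2*(-1) = -(-21)*g**2 = 21*g**2)
36317 - R(-13, 33) = 36317 - 21*(-13)**2 = 36317 - 21*169 = 36317 - 1*3549 = 36317 - 3549 = 32768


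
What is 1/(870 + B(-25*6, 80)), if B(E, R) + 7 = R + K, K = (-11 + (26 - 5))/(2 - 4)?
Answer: 1/938 ≈ 0.0010661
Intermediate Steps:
K = -5 (K = (-11 + 21)/(-2) = 10*(-½) = -5)
B(E, R) = -12 + R (B(E, R) = -7 + (R - 5) = -7 + (-5 + R) = -12 + R)
1/(870 + B(-25*6, 80)) = 1/(870 + (-12 + 80)) = 1/(870 + 68) = 1/938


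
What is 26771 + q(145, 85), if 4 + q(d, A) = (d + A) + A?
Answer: 27082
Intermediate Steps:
q(d, A) = -4 + d + 2*A (q(d, A) = -4 + ((d + A) + A) = -4 + ((A + d) + A) = -4 + (d + 2*A) = -4 + d + 2*A)
26771 + q(145, 85) = 26771 + (-4 + 145 + 2*85) = 26771 + (-4 + 145 + 170) = 26771 + 311 = 27082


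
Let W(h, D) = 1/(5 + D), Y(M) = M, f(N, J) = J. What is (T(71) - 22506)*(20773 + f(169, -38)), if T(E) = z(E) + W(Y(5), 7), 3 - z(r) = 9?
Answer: -5601415105/12 ≈ -4.6678e+8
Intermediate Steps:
z(r) = -6 (z(r) = 3 - 1*9 = 3 - 9 = -6)
T(E) = -71/12 (T(E) = -6 + 1/(5 + 7) = -6 + 1/12 = -71/12)
(T(71) - 22506)*(20773 + f(169, -38)) = (-71/12 - 22506)*(20773 - 38) = -270143/12*20735 = -5601415105/12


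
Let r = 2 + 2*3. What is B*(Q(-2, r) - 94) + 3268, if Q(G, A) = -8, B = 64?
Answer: -3260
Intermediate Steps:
r = 8 (r = 2 + 6 = 8)
B*(Q(-2, r) - 94) + 3268 = 64*(-8 - 94) + 3268 = 64*(-102) + 3268 = -6528 + 3268 = -3260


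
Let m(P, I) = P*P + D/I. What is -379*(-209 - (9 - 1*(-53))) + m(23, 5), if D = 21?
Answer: 516211/5 ≈ 1.0324e+5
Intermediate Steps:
m(P, I) = P² + 21/I (m(P, I) = P*P + 21/I = P² + 21/I)
-379*(-209 - (9 - 1*(-53))) + m(23, 5) = -379*(-209 - (9 - 1*(-53))) + (23² + 21/5) = -379*(-209 - (9 + 53)) + (529 + 21*(⅕)) = -379*(-209 - 1*62) + (529 + 21/5) = -379*(-209 - 62) + 2666/5 = -379*(-271) + 2666/5 = 102709 + 2666/5 = 516211/5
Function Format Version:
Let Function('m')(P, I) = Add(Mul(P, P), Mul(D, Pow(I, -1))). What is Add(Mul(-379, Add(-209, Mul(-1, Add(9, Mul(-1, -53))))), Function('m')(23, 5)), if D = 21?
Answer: Rational(516211, 5) ≈ 1.0324e+5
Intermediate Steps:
Function('m')(P, I) = Add(Pow(P, 2), Mul(21, Pow(I, -1))) (Function('m')(P, I) = Add(Mul(P, P), Mul(21, Pow(I, -1))) = Add(Pow(P, 2), Mul(21, Pow(I, -1))))
Add(Mul(-379, Add(-209, Mul(-1, Add(9, Mul(-1, -53))))), Function('m')(23, 5)) = Add(Mul(-379, Add(-209, Mul(-1, Add(9, Mul(-1, -53))))), Add(Pow(23, 2), Mul(21, Pow(5, -1)))) = Add(Mul(-379, Add(-209, Mul(-1, Add(9, 53)))), Add(529, Mul(21, Rational(1, 5)))) = Add(Mul(-379, Add(-209, Mul(-1, 62))), Add(529, Rational(21, 5))) = Add(Mul(-379, Add(-209, -62)), Rational(2666, 5)) = Add(Mul(-379, -271), Rational(2666, 5)) = Add(102709, Rational(2666, 5)) = Rational(516211, 5)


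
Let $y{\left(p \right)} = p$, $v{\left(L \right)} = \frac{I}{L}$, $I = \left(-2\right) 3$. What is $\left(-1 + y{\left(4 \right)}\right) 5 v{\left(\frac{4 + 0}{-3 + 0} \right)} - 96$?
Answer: $- \frac{57}{2} \approx -28.5$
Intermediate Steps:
$I = -6$
$v{\left(L \right)} = - \frac{6}{L}$
$\left(-1 + y{\left(4 \right)}\right) 5 v{\left(\frac{4 + 0}{-3 + 0} \right)} - 96 = \left(-1 + 4\right) 5 \left(- \frac{6}{\left(4 + 0\right) \frac{1}{-3 + 0}}\right) - 96 = 3 \cdot 5 \left(- \frac{6}{4 \frac{1}{-3}}\right) - 96 = 15 \left(- \frac{6}{4 \left(- \frac{1}{3}\right)}\right) - 96 = 15 \left(- \frac{6}{- \frac{4}{3}}\right) - 96 = 15 \left(\left(-6\right) \left(- \frac{3}{4}\right)\right) - 96 = 15 \cdot \frac{9}{2} - 96 = \frac{135}{2} - 96 = - \frac{57}{2}$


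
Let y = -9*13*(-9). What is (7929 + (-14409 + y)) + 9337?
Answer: 3910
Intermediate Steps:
y = 1053 (y = -117*(-9) = 1053)
(7929 + (-14409 + y)) + 9337 = (7929 + (-14409 + 1053)) + 9337 = (7929 - 13356) + 9337 = -5427 + 9337 = 3910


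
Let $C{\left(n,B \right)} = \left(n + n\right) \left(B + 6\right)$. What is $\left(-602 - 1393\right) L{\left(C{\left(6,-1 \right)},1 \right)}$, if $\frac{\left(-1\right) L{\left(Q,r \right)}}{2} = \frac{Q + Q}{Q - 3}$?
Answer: $8400$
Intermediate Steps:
$C{\left(n,B \right)} = 2 n \left(6 + B\right)$
$L{\left(Q,r \right)} = - \frac{4 Q}{-3 + Q}$ ($L{\left(Q,r \right)} = - 2 \frac{Q + Q}{Q - 3} = - 2 \frac{2 Q}{-3 + Q} = - \frac{4 Q}{-3 + Q}$)
$\left(-602 - 1393\right) L{\left(C{\left(6,-1 \right)},1 \right)} = \left(-602 - 1393\right) \left(- \frac{4 \cdot 2 \cdot 6 \left(6 - 1\right)}{-3 + 2 \cdot 6 \left(6 - 1\right)}\right) = \left(-602 - 1393\right) \left(- \frac{4 \cdot 2 \cdot 6 \cdot 5}{-3 + 2 \cdot 6 \cdot 5}\right) = - 1995 \left(\left(-4\right) 60 \frac{1}{-3 + 60}\right) = - 1995 \left(\left(-4\right) 60 \cdot \frac{1}{57}\right) = \left(-1995\right) \left(- \frac{80}{19}\right) = 8400$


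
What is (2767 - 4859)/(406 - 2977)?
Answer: 2092/2571 ≈ 0.81369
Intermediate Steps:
(2767 - 4859)/(406 - 2977) = -2092/(-2571) = -2092*(-1/2571) = 2092/2571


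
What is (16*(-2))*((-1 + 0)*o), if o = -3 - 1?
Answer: -128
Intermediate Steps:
o = -4
(16*(-2))*((-1 + 0)*o) = (16*(-2))*((-1 + 0)*(-4)) = -(-32)*(-4) = -32*4 = -128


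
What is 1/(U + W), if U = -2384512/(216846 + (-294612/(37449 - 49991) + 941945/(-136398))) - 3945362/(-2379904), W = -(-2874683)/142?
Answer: 15671740207842182130112/317116233269045689509716767 ≈ 4.9420e-5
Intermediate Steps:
W = 2874683/142 (W = -(-2874683)/142 = -9947*(-289/142) = 2874683/142 ≈ 20244.)
U = -2061102132106699261751/220728735321720875072 (U = -2384512/(216846 + (-294612/(-12542) + 941945*(-1/136398))) - 3945362*(-1/2379904) = -2384512/(216846 + (-294612*(-1/12542) - 941945/136398)) + 1972681/1189952 = -2384512/(216846 + (147306/6271 - 941945/136398)) + 1972681/1189952 = -2384512/(216846 + 14185306693/855351858) + 1972681/1189952 = -2384512/185493814306561/855351858 + 1972681/1189952 = -2384512*855351858/185493814306561 + 1972681/1189952 = -2039596769623296/185493814306561 + 1972681/1189952 = -2061102132106699261751/220728735321720875072 ≈ -9.3377)
1/(U + W) = 1/(-2061102132106699261751/220728735321720875072 + 2874683/142) = 1/(317116233269045689509716767/15671740207842182130112) = 15671740207842182130112/317116233269045689509716767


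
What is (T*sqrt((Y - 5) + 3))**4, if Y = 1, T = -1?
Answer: 1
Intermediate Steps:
(T*sqrt((Y - 5) + 3))**4 = (-sqrt((1 - 5) + 3))**4 = (-sqrt(-4 + 3))**4 = (-sqrt(-1))**4 = (-I)**4 = 1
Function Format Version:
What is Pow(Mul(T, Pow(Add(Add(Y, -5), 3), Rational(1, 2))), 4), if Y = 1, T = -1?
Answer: 1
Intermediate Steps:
Pow(Mul(T, Pow(Add(Add(Y, -5), 3), Rational(1, 2))), 4) = Pow(Mul(-1, Pow(Add(Add(1, -5), 3), Rational(1, 2))), 4) = Pow(Mul(-1, Pow(Add(-4, 3), Rational(1, 2))), 4) = Pow(Mul(-1, Pow(-1, Rational(1, 2))), 4) = Pow(Mul(-1, I), 4) = 1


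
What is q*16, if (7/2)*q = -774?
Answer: -24768/7 ≈ -3538.3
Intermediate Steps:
q = -1548/7 (q = (2/7)*(-774) = -1548/7 ≈ -221.14)
q*16 = -1548/7*16 = -24768/7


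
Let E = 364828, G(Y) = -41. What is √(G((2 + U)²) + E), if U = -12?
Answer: √364787 ≈ 603.98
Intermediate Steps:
√(G((2 + U)²) + E) = √(-41 + 364828) = √364787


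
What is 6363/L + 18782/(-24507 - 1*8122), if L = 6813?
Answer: 8850729/24700153 ≈ 0.35833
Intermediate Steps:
6363/L + 18782/(-24507 - 1*8122) = 6363/6813 + 18782/(-24507 - 1*8122) = 6363*(1/6813) + 18782/(-24507 - 8122) = 707/757 + 18782/(-32629) = 707/757 + 18782*(-1/32629) = 707/757 - 18782/32629 = 8850729/24700153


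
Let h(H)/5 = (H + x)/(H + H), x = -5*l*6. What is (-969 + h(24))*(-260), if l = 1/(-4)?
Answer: 2008695/8 ≈ 2.5109e+5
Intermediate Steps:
l = -1/4 ≈ -0.25000
x = 15/2 (x = -5*(-1/4)*6 = (5/4)*6 = 15/2 ≈ 7.5000)
h(H) = 5*(15/2 + H)/(2*H) (h(H) = 5*((H + 15/2)/(H + H)) = 5*((15/2 + H)/((2*H))) = 5*((15/2 + H)*(1/(2*H))) = 5*((15/2 + H)/(2*H)) = 5*(15/2 + H)/(2*H))
(-969 + h(24))*(-260) = (-969 + (5/4)*(15 + 2*24)/24)*(-260) = (-969 + (5/4)*(1/24)*(15 + 48))*(-260) = (-969 + (5/4)*(1/24)*63)*(-260) = (-969 + 105/32)*(-260) = -30903/32*(-260) = 2008695/8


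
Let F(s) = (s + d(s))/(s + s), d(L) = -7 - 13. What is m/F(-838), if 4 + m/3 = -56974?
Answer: -47747564/143 ≈ -3.3390e+5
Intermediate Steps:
d(L) = -20
m = -170934 (m = -12 + 3*(-56974) = -12 - 170922 = -170934)
F(s) = (-20 + s)/(2*s) (F(s) = (s - 20)/(s + s) = (-20 + s)/((2*s)) = (-20 + s)*(1/(2*s)) = (-20 + s)/(2*s))
m/F(-838) = -170934*(-1676/(-20 - 838)) = -170934/((½)*(-1/838)*(-858)) = -170934/429/838 = -170934*838/429 = -47747564/143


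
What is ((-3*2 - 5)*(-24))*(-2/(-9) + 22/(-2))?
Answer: -8536/3 ≈ -2845.3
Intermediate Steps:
((-3*2 - 5)*(-24))*(-2/(-9) + 22/(-2)) = ((-6 - 5)*(-24))*(-2*(-⅑) + 22*(-½)) = (-11*(-24))*(2/9 - 11) = 264*(-97/9) = -8536/3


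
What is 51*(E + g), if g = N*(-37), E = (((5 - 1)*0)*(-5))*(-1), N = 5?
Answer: -9435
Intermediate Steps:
E = 0 (E = ((4*0)*(-5))*(-1) = (0*(-5))*(-1) = 0*(-1) = 0)
g = -185 (g = 5*(-37) = -185)
51*(E + g) = 51*(0 - 185) = 51*(-185) = -9435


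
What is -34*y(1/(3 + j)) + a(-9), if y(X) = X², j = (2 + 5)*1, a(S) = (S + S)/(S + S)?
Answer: 33/50 ≈ 0.66000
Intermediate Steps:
a(S) = 1 (a(S) = (2*S)/((2*S)) = (2*S)*(1/(2*S)) = 1)
j = 7 (j = 7*1 = 7)
-34*y(1/(3 + j)) + a(-9) = -34/(3 + 7)² + 1 = -34*(1/10)² + 1 = -34*(⅒)² + 1 = -34*1/100 + 1 = -17/50 + 1 = 33/50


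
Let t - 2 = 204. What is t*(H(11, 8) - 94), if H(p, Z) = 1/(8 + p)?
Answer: -367710/19 ≈ -19353.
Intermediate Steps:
t = 206 (t = 2 + 204 = 206)
t*(H(11, 8) - 94) = 206*(1/(8 + 11) - 94) = 206*(1/19 - 94) = 206*(-1785/19) = -367710/19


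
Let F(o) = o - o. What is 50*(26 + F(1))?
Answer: 1300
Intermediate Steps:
F(o) = 0
50*(26 + F(1)) = 50*(26 + 0) = 50*26 = 1300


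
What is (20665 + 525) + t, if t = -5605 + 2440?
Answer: 18025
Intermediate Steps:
t = -3165
(20665 + 525) + t = (20665 + 525) - 3165 = 21190 - 3165 = 18025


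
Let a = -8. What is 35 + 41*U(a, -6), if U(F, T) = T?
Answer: -211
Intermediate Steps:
35 + 41*U(a, -6) = 35 + 41*(-6) = 35 - 246 = -211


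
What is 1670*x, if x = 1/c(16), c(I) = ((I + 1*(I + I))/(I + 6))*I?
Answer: 9185/192 ≈ 47.839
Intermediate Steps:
c(I) = 3*I²/(6 + I) (c(I) = ((I + 1*(2*I))/(6 + I))*I = ((I + 2*I)/(6 + I))*I = ((3*I)/(6 + I))*I = (3*I/(6 + I))*I = 3*I²/(6 + I))
x = 11/384 (x = 1/(3*16²/(6 + 16)) = 1/(3*256/22) = 1/(3*256*(1/22)) = 1/(384/11) = 11/384 ≈ 0.028646)
1670*x = 1670*(11/384) = 9185/192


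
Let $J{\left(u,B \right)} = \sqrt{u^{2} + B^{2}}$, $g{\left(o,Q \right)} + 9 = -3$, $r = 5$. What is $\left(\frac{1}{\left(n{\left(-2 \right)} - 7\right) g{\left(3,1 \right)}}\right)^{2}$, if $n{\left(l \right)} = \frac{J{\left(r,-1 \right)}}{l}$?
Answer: $\frac{37}{173400} - \frac{7 \sqrt{26}}{260100} \approx 7.6151 \cdot 10^{-5}$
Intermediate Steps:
$g{\left(o,Q \right)} = -12$ ($g{\left(o,Q \right)} = -9 - 3 = -12$)
$J{\left(u,B \right)} = \sqrt{B^{2} + u^{2}}$
$n{\left(l \right)} = \frac{\sqrt{26}}{l}$ ($n{\left(l \right)} = \frac{\sqrt{\left(-1\right)^{2} + 5^{2}}}{l} = \frac{\sqrt{1 + 25}}{l} = \frac{\sqrt{26}}{l}$)
$\left(\frac{1}{\left(n{\left(-2 \right)} - 7\right) g{\left(3,1 \right)}}\right)^{2} = \left(\frac{1}{\left(\frac{\sqrt{26}}{-2} - 7\right) \left(-12\right)}\right)^{2} = \left(\frac{1}{\left(\sqrt{26} \left(- \frac{1}{2}\right) - 7\right) \left(-12\right)}\right)^{2} = \left(\frac{1}{\left(- \frac{\sqrt{26}}{2} - 7\right) \left(-12\right)}\right)^{2} = \left(\frac{1}{\left(-7 - \frac{\sqrt{26}}{2}\right) \left(-12\right)}\right)^{2} = \left(\frac{1}{84 + 6 \sqrt{26}}\right)^{2} = \frac{1}{\left(84 + 6 \sqrt{26}\right)^{2}}$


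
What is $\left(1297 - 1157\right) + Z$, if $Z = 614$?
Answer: $754$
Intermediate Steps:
$\left(1297 - 1157\right) + Z = \left(1297 - 1157\right) + 614 = 140 + 614 = 754$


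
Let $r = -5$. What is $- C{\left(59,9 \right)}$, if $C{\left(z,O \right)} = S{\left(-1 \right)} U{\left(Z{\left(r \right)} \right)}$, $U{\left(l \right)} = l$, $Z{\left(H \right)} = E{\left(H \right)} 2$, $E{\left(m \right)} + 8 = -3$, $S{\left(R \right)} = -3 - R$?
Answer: $-44$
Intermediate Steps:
$E{\left(m \right)} = -11$ ($E{\left(m \right)} = -8 - 3 = -11$)
$Z{\left(H \right)} = -22$ ($Z{\left(H \right)} = \left(-11\right) 2 = -22$)
$C{\left(z,O \right)} = 44$ ($C{\left(z,O \right)} = \left(-3 - -1\right) \left(-22\right) = \left(-3 + 1\right) \left(-22\right) = \left(-2\right) \left(-22\right) = 44$)
$- C{\left(59,9 \right)} = \left(-1\right) 44 = -44$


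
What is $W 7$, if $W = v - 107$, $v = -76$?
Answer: $-1281$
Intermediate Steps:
$W = -183$ ($W = -76 - 107 = -183$)
$W 7 = \left(-183\right) 7 = -1281$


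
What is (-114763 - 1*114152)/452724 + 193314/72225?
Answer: 7887166829/3633110100 ≈ 2.1709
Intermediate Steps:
(-114763 - 1*114152)/452724 + 193314/72225 = (-114763 - 114152)*(1/452724) + 193314*(1/72225) = -228915*1/452724 + 64438/24075 = -76305/150908 + 64438/24075 = 7887166829/3633110100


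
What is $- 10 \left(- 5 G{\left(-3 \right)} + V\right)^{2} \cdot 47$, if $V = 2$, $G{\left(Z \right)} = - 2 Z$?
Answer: $-368480$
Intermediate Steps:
$- 10 \left(- 5 G{\left(-3 \right)} + V\right)^{2} \cdot 47 = - 10 \left(- 5 \left(\left(-2\right) \left(-3\right)\right) + 2\right)^{2} \cdot 47 = - 10 \left(\left(-5\right) 6 + 2\right)^{2} \cdot 47 = - 10 \left(-30 + 2\right)^{2} \cdot 47 = - 10 \left(-28\right)^{2} \cdot 47 = \left(-10\right) 784 \cdot 47 = \left(-7840\right) 47 = -368480$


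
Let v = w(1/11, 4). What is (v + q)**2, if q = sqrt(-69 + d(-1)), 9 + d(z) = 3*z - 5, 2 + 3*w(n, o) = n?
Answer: (7 - 11*I*sqrt(86))**2/121 ≈ -85.595 - 11.803*I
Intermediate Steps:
w(n, o) = -2/3 + n/3
v = -7/11 (v = -2/3 + (1/11)/3 = -2/3 + (1*(1/11))/3 = -2/3 + (1/3)*(1/11) = -2/3 + 1/33 = -7/11 ≈ -0.63636)
d(z) = -14 + 3*z (d(z) = -9 + (3*z - 5) = -9 + (-5 + 3*z) = -14 + 3*z)
q = I*sqrt(86) (q = sqrt(-69 + (-14 + 3*(-1))) = sqrt(-69 + (-14 - 3)) = sqrt(-69 - 17) = sqrt(-86) = I*sqrt(86) ≈ 9.2736*I)
(v + q)**2 = (-7/11 + I*sqrt(86))**2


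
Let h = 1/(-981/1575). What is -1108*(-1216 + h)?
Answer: 147052652/109 ≈ 1.3491e+6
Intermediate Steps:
h = -175/109 (h = 1/(-981*1/1575) = 1/(-109/175) = -175/109 ≈ -1.6055)
-1108*(-1216 + h) = -1108*(-1216 - 175/109) = -1108*(-132719/109) = 147052652/109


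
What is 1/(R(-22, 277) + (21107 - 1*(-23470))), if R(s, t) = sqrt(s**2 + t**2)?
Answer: 44577/1987031716 - sqrt(77213)/1987031716 ≈ 2.2294e-5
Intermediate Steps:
1/(R(-22, 277) + (21107 - 1*(-23470))) = 1/(sqrt((-22)**2 + 277**2) + (21107 - 1*(-23470))) = 1/(sqrt(484 + 76729) + (21107 + 23470)) = 1/(sqrt(77213) + 44577) = 1/(44577 + sqrt(77213))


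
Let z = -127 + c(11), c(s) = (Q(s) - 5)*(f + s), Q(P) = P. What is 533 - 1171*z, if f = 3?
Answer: 50886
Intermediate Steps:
c(s) = (-5 + s)*(3 + s) (c(s) = (s - 5)*(3 + s) = (-5 + s)*(3 + s))
z = -43 (z = -127 + (-15 + 11**2 - 2*11) = -127 + (-15 + 121 - 22) = -127 + 84 = -43)
533 - 1171*z = 533 - 1171*(-43) = 533 + 50353 = 50886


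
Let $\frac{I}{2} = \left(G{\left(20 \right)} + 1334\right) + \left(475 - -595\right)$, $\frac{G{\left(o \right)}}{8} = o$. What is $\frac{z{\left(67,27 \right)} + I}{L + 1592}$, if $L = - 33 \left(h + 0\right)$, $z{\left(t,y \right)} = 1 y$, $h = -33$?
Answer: $\frac{5155}{2681} \approx 1.9228$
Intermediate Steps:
$G{\left(o \right)} = 8 o$
$z{\left(t,y \right)} = y$
$L = 1089$ ($L = - 33 \left(-33 + 0\right) = \left(-33\right) \left(-33\right) = 1089$)
$I = 5128$ ($I = 2 \left(\left(8 \cdot 20 + 1334\right) + \left(475 - -595\right)\right) = 2 \left(\left(160 + 1334\right) + \left(475 + 595\right)\right) = 2 \left(1494 + 1070\right) = 2 \cdot 2564 = 5128$)
$\frac{z{\left(67,27 \right)} + I}{L + 1592} = \frac{27 + 5128}{1089 + 1592} = \frac{5155}{2681}$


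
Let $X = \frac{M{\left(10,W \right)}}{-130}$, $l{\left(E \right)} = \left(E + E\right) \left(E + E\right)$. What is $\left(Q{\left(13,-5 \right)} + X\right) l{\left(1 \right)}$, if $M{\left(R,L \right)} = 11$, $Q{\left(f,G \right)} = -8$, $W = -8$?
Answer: $- \frac{2102}{65} \approx -32.338$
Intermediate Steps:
$l{\left(E \right)} = 4 E^{2}$ ($l{\left(E \right)} = 2 E 2 E = 4 E^{2}$)
$X = - \frac{11}{130}$ ($X = \frac{11}{-130} = 11 \left(- \frac{1}{130}\right) = - \frac{11}{130} \approx -0.084615$)
$\left(Q{\left(13,-5 \right)} + X\right) l{\left(1 \right)} = \left(-8 - \frac{11}{130}\right) 4 \cdot 1^{2} = - \frac{1051 \cdot 4 \cdot 1}{130} = \left(- \frac{1051}{130}\right) 4 = - \frac{2102}{65}$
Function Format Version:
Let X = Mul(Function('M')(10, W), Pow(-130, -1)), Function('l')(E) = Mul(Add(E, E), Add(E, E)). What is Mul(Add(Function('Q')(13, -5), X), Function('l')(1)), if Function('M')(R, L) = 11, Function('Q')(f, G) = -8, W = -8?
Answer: Rational(-2102, 65) ≈ -32.338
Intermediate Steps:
Function('l')(E) = Mul(4, Pow(E, 2)) (Function('l')(E) = Mul(Mul(2, E), Mul(2, E)) = Mul(4, Pow(E, 2)))
X = Rational(-11, 130) (X = Mul(11, Pow(-130, -1)) = Mul(11, Rational(-1, 130)) = Rational(-11, 130) ≈ -0.084615)
Mul(Add(Function('Q')(13, -5), X), Function('l')(1)) = Mul(Add(-8, Rational(-11, 130)), Mul(4, Pow(1, 2))) = Mul(Rational(-1051, 130), Mul(4, 1)) = Mul(Rational(-1051, 130), 4) = Rational(-2102, 65)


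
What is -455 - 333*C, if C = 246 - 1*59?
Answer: -62726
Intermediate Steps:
C = 187 (C = 246 - 59 = 187)
-455 - 333*C = -455 - 333*187 = -455 - 62271 = -62726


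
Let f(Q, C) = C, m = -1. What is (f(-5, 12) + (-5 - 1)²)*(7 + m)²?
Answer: 1728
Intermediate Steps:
(f(-5, 12) + (-5 - 1)²)*(7 + m)² = (12 + (-5 - 1)²)*(7 - 1)² = (12 + (-6)²)*6² = (12 + 36)*36 = 48*36 = 1728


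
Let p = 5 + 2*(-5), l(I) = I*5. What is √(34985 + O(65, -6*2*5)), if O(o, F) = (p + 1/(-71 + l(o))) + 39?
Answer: √2259286058/254 ≈ 187.13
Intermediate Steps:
l(I) = 5*I
p = -5 (p = 5 - 10 = -5)
O(o, F) = 34 + 1/(-71 + 5*o) (O(o, F) = (-5 + 1/(-71 + 5*o)) + 39 = 34 + 1/(-71 + 5*o))
√(34985 + O(65, -6*2*5)) = √(34985 + (-2413 + 170*65)/(-71 + 5*65)) = √(34985 + (-2413 + 11050)/(-71 + 325)) = √(34985 + 8637/254) = √(8894827/254) = √2259286058/254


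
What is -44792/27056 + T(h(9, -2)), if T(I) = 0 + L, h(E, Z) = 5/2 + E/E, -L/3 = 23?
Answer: -238957/3382 ≈ -70.656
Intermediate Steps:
L = -69 (L = -3*23 = -69)
h(E, Z) = 7/2 (h(E, Z) = 5*(½) + 1 = 5/2 + 1 = 7/2)
T(I) = -69 (T(I) = 0 - 69 = -69)
-44792/27056 + T(h(9, -2)) = -44792/27056 - 69 = -44792*1/27056 - 69 = -5599/3382 - 69 = -238957/3382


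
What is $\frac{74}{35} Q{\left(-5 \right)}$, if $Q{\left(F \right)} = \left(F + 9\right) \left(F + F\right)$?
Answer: $- \frac{592}{7} \approx -84.571$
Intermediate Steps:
$Q{\left(F \right)} = 2 F \left(9 + F\right)$ ($Q{\left(F \right)} = \left(9 + F\right) 2 F = 2 F \left(9 + F\right)$)
$\frac{74}{35} Q{\left(-5 \right)} = \frac{74}{35} \cdot 2 \left(-5\right) \left(9 - 5\right) = 74 \cdot \frac{1}{35} \cdot 2 \left(-5\right) 4 = \frac{74}{35} \left(-40\right) = - \frac{592}{7}$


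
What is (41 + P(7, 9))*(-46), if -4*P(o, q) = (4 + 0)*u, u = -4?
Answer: -2070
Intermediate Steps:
P(o, q) = 4 (P(o, q) = -(4 + 0)*(-4)/4 = -(-4) = -¼*(-16) = 4)
(41 + P(7, 9))*(-46) = (41 + 4)*(-46) = 45*(-46) = -2070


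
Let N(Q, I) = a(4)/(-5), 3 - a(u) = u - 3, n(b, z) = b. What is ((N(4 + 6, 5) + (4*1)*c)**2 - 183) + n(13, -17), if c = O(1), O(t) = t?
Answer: -3926/25 ≈ -157.04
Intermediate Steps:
c = 1
a(u) = 6 - u (a(u) = 3 - (u - 3) = 3 - (-3 + u) = 3 + (3 - u) = 6 - u)
N(Q, I) = -2/5 (N(Q, I) = (6 - 1*4)/(-5) = (6 - 4)*(-1/5) = 2*(-1/5) = -2/5)
((N(4 + 6, 5) + (4*1)*c)**2 - 183) + n(13, -17) = ((-2/5 + (4*1)*1)**2 - 183) + 13 = ((-2/5 + 4*1)**2 - 183) + 13 = ((-2/5 + 4)**2 - 183) + 13 = ((18/5)**2 - 183) + 13 = (324/25 - 183) + 13 = -4251/25 + 13 = -3926/25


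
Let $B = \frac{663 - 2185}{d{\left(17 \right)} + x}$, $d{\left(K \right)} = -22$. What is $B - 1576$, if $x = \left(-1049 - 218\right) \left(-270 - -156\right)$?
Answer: $- \frac{113800569}{72208} \approx -1576.0$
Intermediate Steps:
$x = 144438$ ($x = - 1267 \left(-270 + 156\right) = \left(-1267\right) \left(-114\right) = 144438$)
$B = - \frac{761}{72208}$ ($B = \frac{663 - 2185}{-22 + 144438} = - \frac{1522}{144416} = \left(-1522\right) \frac{1}{144416} = - \frac{761}{72208} \approx -0.010539$)
$B - 1576 = - \frac{761}{72208} - 1576 = - \frac{113800569}{72208}$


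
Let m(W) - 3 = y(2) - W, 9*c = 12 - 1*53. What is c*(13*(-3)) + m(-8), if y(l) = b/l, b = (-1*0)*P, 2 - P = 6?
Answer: 566/3 ≈ 188.67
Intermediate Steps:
P = -4 (P = 2 - 1*6 = 2 - 6 = -4)
c = -41/9 (c = (12 - 1*53)/9 = (12 - 53)/9 = (1/9)*(-41) = -41/9 ≈ -4.5556)
b = 0 (b = -1*0*(-4) = 0*(-4) = 0)
y(l) = 0 (y(l) = 0/l = 0)
m(W) = 3 - W (m(W) = 3 + (0 - W) = 3 - W)
c*(13*(-3)) + m(-8) = -533*(-3)/9 + (3 - 1*(-8)) = -41/9*(-39) + (3 + 8) = 533/3 + 11 = 566/3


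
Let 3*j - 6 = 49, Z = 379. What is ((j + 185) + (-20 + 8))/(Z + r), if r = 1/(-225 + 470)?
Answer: 70315/139284 ≈ 0.50483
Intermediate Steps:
j = 55/3 (j = 2 + (⅓)*49 = 2 + 49/3 = 55/3 ≈ 18.333)
r = 1/245 ≈ 0.0040816
((j + 185) + (-20 + 8))/(Z + r) = ((55/3 + 185) + (-20 + 8))/(379 + 1/245) = (610/3 - 12)/(92856/245) = (574/3)*(245/92856) = 70315/139284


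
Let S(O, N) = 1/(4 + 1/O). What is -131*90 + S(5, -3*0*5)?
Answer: -247585/21 ≈ -11790.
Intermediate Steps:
-131*90 + S(5, -3*0*5) = -131*90 + 5/(1 + 4*5) = -11790 + 5/(1 + 20) = -11790 + 5/21 = -247585/21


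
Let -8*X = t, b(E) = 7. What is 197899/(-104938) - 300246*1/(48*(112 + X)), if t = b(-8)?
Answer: -5427134669/93289882 ≈ -58.175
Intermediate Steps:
t = 7
X = -7/8 (X = -⅛*7 = -7/8 ≈ -0.87500)
197899/(-104938) - 300246*1/(48*(112 + X)) = 197899/(-104938) - 300246*1/(48*(112 - 7/8)) = 197899*(-1/104938) - 300246/((889/8)*48) = -197899/104938 - 300246/5334 = -197899/104938 - 300246*1/5334 = -197899/104938 - 50041/889 = -5427134669/93289882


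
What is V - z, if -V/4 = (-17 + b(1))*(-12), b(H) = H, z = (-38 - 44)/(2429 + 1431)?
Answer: -1482199/1930 ≈ -767.98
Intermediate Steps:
z = -41/1930 (z = -82/3860 = -82*1/3860 = -41/1930 ≈ -0.021244)
V = -768 (V = -4*(-17 + 1)*(-12) = -(-64)*(-12) = -4*192 = -768)
V - z = -768 - 1*(-41/1930) = -768 + 41/1930 = -1482199/1930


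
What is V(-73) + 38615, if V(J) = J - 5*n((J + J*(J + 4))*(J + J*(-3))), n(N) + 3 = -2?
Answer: 38567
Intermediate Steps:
n(N) = -5 (n(N) = -3 - 2 = -5)
V(J) = 25 + J (V(J) = J - 5*(-5) = J + 25 = 25 + J)
V(-73) + 38615 = (25 - 73) + 38615 = -48 + 38615 = 38567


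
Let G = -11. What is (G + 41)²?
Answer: 900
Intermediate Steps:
(G + 41)² = (-11 + 41)² = 30² = 900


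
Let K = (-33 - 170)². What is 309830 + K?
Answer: 351039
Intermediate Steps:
K = 41209 (K = (-203)² = 41209)
309830 + K = 309830 + 41209 = 351039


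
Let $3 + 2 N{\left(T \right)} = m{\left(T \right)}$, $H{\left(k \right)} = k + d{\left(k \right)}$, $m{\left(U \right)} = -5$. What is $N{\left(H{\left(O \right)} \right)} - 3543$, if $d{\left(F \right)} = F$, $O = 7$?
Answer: $-3547$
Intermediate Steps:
$H{\left(k \right)} = 2 k$ ($H{\left(k \right)} = k + k = 2 k$)
$N{\left(T \right)} = -4$ ($N{\left(T \right)} = - \frac{3}{2} + \frac{1}{2} \left(-5\right) = - \frac{3}{2} - \frac{5}{2} = -4$)
$N{\left(H{\left(O \right)} \right)} - 3543 = -4 - 3543 = -3547$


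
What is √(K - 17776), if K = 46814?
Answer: √29038 ≈ 170.41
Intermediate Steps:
√(K - 17776) = √(46814 - 17776) = √29038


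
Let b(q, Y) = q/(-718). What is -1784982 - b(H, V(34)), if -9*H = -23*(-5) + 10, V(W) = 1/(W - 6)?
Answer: -11534553809/6462 ≈ -1.7850e+6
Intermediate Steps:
V(W) = 1/(-6 + W)
H = -125/9 (H = -(-23*(-5) + 10)/9 = -(115 + 10)/9 = -⅑*125 = -125/9 ≈ -13.889)
b(q, Y) = -q/718 (b(q, Y) = q*(-1/718) = -q/718)
-1784982 - b(H, V(34)) = -1784982 - (-1)*(-125)/(718*9) = -1784982 - 1*125/6462 = -1784982 - 125/6462 = -11534553809/6462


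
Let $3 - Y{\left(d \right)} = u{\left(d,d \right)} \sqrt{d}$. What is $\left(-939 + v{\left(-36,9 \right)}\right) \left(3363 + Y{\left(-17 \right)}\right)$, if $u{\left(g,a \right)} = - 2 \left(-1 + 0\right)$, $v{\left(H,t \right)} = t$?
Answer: $-3130380 + 1860 i \sqrt{17} \approx -3.1304 \cdot 10^{6} + 7669.0 i$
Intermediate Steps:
$u{\left(g,a \right)} = 2$ ($u{\left(g,a \right)} = \left(-2\right) \left(-1\right) = 2$)
$Y{\left(d \right)} = 3 - 2 \sqrt{d}$
$\left(-939 + v{\left(-36,9 \right)}\right) \left(3363 + Y{\left(-17 \right)}\right) = \left(-939 + 9\right) \left(3363 + \left(3 - 2 \sqrt{-17}\right)\right) = - 930 \left(3363 + \left(3 - 2 i \sqrt{17}\right)\right) = - 930 \left(3366 - 2 i \sqrt{17}\right) = -3130380 + 1860 i \sqrt{17}$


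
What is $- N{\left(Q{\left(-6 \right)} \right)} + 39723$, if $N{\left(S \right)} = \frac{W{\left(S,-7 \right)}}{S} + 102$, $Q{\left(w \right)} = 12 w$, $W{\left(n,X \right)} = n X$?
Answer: $39628$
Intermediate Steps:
$W{\left(n,X \right)} = X n$
$N{\left(S \right)} = 95$ ($N{\left(S \right)} = \frac{\left(-7\right) S}{S} + 102 = -7 + 102 = 95$)
$- N{\left(Q{\left(-6 \right)} \right)} + 39723 = \left(-1\right) 95 + 39723 = -95 + 39723 = 39628$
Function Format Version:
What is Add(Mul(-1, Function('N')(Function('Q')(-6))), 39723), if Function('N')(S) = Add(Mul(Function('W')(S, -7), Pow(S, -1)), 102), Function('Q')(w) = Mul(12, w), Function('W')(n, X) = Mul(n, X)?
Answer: 39628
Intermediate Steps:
Function('W')(n, X) = Mul(X, n)
Function('N')(S) = 95 (Function('N')(S) = Add(Mul(Mul(-7, S), Pow(S, -1)), 102) = Add(-7, 102) = 95)
Add(Mul(-1, Function('N')(Function('Q')(-6))), 39723) = Add(Mul(-1, 95), 39723) = Add(-95, 39723) = 39628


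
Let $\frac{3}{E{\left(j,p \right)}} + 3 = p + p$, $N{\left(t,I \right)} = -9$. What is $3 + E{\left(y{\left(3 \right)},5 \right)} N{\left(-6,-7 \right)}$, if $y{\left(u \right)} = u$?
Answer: $- \frac{6}{7} \approx -0.85714$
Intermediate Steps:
$E{\left(j,p \right)} = \frac{3}{-3 + 2 p}$ ($E{\left(j,p \right)} = \frac{3}{-3 + \left(p + p\right)} = \frac{3}{-3 + 2 p}$)
$3 + E{\left(y{\left(3 \right)},5 \right)} N{\left(-6,-7 \right)} = 3 + \frac{3}{-3 + 2 \cdot 5} \left(-9\right) = 3 + \frac{3}{-3 + 10} \left(-9\right) = 3 + \frac{3}{7} \left(-9\right) = 3 - \frac{27}{7} = - \frac{6}{7}$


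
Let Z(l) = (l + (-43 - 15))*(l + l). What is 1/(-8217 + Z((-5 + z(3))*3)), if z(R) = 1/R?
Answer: -1/6201 ≈ -0.00016126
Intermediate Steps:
Z(l) = 2*l*(-58 + l) (Z(l) = (l - 58)*(2*l) = (-58 + l)*(2*l) = 2*l*(-58 + l))
1/(-8217 + Z((-5 + z(3))*3)) = 1/(-8217 + 2*((-5 + 1/3)*3)*(-58 + (-5 + 1/3)*3)) = 1/(-8217 + 2*(-14/3*3)*(-58 - 14/3*3)) = 1/(-8217 + 2*(-14)*(-58 - 14)) = 1/(-8217 + 2*(-14)*(-72)) = 1/(-8217 + 2016) = 1/(-6201) = -1/6201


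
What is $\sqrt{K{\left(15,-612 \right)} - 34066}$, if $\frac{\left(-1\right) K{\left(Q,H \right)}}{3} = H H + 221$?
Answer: $i \sqrt{1158361} \approx 1076.3 i$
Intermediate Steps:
$K{\left(Q,H \right)} = -663 - 3 H^{2}$ ($K{\left(Q,H \right)} = - 3 \left(H H + 221\right) = - 3 \left(H^{2} + 221\right) = - 3 \left(221 + H^{2}\right) = -663 - 3 H^{2}$)
$\sqrt{K{\left(15,-612 \right)} - 34066} = \sqrt{\left(-663 - 3 \left(-612\right)^{2}\right) - 34066} = \sqrt{\left(-663 - 1123632\right) - 34066} = \sqrt{-1124295 - 34066} = \sqrt{-1158361} = i \sqrt{1158361}$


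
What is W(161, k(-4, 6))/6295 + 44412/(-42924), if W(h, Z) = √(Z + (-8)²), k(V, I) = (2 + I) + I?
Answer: -3701/3577 + √78/6295 ≈ -1.0333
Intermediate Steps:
k(V, I) = 2 + 2*I
W(h, Z) = √(64 + Z) (W(h, Z) = √(Z + 64) = √(64 + Z))
W(161, k(-4, 6))/6295 + 44412/(-42924) = √(64 + (2 + 2*6))/6295 + 44412/(-42924) = √(64 + (2 + 12))*(1/6295) + 44412*(-1/42924) = √(64 + 14)*(1/6295) - 3701/3577 = √78*(1/6295) - 3701/3577 = √78/6295 - 3701/3577 = -3701/3577 + √78/6295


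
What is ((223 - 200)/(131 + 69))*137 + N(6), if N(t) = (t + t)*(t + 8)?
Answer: 36751/200 ≈ 183.75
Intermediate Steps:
N(t) = 2*t*(8 + t) (N(t) = (2*t)*(8 + t) = 2*t*(8 + t))
((223 - 200)/(131 + 69))*137 + N(6) = ((223 - 200)/(131 + 69))*137 + 2*6*(8 + 6) = (23/200)*137 + 2*6*14 = (23*(1/200))*137 + 168 = (23/200)*137 + 168 = 3151/200 + 168 = 36751/200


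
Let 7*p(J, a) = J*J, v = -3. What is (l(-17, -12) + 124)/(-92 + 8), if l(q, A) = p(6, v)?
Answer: -226/147 ≈ -1.5374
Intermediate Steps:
p(J, a) = J²/7 (p(J, a) = (J*J)/7 = J²/7)
l(q, A) = 36/7 (l(q, A) = (⅐)*6² = (⅐)*36 = 36/7)
(l(-17, -12) + 124)/(-92 + 8) = (36/7 + 124)/(-92 + 8) = (904/7)/(-84) = (904/7)*(-1/84) = -226/147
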